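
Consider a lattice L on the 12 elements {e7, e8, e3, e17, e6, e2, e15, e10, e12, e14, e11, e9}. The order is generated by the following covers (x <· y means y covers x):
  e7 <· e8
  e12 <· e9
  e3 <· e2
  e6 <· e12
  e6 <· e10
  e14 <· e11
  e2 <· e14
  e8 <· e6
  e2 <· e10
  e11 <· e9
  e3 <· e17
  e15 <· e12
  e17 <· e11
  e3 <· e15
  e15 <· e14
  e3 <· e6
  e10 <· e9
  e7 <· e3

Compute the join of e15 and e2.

e14

Common upper bounds of {e15, e2}: e11, e14, e9.
The least among these is e14.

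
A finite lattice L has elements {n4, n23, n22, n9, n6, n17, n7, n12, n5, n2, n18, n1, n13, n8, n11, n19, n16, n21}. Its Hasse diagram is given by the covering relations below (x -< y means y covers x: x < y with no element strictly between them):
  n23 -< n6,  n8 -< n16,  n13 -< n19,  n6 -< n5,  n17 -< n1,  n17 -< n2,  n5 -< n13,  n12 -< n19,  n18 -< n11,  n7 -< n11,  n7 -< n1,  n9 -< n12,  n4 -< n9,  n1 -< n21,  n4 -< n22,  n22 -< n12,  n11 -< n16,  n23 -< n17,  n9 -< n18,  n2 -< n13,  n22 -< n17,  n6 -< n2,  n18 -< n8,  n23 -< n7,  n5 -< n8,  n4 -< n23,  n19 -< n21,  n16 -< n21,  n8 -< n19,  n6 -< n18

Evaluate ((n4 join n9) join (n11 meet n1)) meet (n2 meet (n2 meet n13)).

n4 ∨ n9 = n9
n11 ∧ n1 = n7
n9 ∨ n7 = n11
n2 ∧ n13 = n2
n2 ∧ n2 = n2
n11 ∧ n2 = n6

n6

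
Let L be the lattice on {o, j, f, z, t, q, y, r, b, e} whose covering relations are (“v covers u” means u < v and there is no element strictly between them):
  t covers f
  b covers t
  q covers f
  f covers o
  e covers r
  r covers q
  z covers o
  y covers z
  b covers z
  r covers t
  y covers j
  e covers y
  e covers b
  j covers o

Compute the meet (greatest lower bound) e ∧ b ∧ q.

Common lower bounds of {e, b, q}: f, o.
The greatest among these is f.

f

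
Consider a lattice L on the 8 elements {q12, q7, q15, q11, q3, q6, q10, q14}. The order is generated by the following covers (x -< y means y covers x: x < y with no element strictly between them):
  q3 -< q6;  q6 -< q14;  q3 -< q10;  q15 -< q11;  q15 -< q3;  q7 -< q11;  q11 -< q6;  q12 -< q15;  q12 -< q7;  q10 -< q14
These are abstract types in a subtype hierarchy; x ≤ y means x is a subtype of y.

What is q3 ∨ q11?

Common upper bounds of {q3, q11}: q14, q6.
The least among these is q6.

q6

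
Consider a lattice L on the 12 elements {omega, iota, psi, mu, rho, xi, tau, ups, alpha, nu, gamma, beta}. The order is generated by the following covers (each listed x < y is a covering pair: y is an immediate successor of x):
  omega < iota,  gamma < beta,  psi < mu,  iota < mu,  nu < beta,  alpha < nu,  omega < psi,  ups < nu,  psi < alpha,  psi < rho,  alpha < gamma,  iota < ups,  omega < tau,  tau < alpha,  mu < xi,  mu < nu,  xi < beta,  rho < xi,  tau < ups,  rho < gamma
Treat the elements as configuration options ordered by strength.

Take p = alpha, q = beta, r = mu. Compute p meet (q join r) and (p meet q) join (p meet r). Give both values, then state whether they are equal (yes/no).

q join r = beta, so p meet (q join r) = alpha meet beta = alpha.
p meet q = alpha and p meet r = psi, so (p meet q) join (p meet r) = alpha join psi = alpha.
Equal: yes.

alpha; alpha; yes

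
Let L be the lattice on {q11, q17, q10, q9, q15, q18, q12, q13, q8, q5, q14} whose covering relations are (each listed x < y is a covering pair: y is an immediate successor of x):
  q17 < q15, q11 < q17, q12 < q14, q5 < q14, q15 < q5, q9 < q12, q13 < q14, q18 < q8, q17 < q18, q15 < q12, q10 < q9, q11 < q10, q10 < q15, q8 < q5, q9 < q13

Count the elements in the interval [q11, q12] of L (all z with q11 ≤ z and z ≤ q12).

6

The interval [q11, q12] = {q10, q11, q12, q15, q17, q9}, which has 6 elements.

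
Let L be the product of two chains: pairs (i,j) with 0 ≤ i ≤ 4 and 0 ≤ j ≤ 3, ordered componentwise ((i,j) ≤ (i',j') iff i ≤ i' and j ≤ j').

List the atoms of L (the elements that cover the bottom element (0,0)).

The atoms are exactly the elements that cover (0,0): (0,1), (1,0).

(0,1), (1,0)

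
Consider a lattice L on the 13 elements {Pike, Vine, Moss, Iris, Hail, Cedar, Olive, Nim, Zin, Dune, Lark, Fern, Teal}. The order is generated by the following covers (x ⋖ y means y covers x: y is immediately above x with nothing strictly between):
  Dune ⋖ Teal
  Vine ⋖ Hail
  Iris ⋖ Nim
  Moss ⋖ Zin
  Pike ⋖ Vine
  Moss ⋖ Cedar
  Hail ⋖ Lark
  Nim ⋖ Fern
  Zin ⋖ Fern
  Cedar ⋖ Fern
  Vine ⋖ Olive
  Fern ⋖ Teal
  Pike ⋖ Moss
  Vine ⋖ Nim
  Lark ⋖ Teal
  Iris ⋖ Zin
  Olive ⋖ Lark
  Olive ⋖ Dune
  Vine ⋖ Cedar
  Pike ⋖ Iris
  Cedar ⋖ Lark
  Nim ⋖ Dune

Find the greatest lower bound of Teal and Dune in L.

Dune

Common lower bounds of {Teal, Dune}: Dune, Iris, Nim, Olive, Pike, Vine.
The greatest among these is Dune.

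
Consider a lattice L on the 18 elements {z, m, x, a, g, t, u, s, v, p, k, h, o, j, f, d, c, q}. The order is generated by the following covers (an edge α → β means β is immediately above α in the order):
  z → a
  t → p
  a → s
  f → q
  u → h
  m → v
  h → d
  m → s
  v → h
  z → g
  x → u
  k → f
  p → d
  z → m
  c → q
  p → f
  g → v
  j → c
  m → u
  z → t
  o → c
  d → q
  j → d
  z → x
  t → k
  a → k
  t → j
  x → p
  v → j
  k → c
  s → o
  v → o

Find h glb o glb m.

Common lower bounds of {h, o, m}: m, z.
The greatest among these is m.

m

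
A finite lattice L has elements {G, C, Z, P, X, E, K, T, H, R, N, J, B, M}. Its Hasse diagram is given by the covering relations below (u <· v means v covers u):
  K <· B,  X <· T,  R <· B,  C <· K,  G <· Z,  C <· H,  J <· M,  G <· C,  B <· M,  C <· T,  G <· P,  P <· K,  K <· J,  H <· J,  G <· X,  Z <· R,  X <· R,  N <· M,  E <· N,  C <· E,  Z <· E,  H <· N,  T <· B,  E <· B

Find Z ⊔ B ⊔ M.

Common upper bounds of {Z, B, M}: M.
The least among these is M.

M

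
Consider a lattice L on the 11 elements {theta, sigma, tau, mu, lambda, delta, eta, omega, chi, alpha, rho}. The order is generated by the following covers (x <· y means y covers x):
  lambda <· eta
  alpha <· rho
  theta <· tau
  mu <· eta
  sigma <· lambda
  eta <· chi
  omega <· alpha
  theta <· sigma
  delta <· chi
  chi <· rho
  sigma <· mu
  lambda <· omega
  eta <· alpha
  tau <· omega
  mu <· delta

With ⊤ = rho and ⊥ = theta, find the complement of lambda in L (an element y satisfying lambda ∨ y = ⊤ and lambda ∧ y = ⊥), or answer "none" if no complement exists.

For every candidate y, either lambda ∨ y ≠ rho or lambda ∧ y ≠ theta; no complement exists.

none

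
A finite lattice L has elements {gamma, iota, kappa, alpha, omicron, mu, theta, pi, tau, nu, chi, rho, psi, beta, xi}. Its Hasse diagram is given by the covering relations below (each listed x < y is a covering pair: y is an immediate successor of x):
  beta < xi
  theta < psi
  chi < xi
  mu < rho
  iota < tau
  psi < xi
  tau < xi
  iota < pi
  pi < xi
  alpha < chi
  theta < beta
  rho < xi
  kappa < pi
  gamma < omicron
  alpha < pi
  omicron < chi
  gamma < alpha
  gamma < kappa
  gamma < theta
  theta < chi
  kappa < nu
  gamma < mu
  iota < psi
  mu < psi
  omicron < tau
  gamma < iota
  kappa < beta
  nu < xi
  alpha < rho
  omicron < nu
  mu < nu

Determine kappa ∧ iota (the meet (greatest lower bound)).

gamma

Common lower bounds of {kappa, iota}: gamma.
The greatest among these is gamma.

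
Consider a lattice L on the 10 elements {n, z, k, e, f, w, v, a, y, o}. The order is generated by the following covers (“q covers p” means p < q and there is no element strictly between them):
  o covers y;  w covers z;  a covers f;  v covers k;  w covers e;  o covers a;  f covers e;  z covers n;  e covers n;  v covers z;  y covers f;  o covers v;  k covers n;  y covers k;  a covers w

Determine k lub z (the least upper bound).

Common upper bounds of {k, z}: o, v.
The least among these is v.

v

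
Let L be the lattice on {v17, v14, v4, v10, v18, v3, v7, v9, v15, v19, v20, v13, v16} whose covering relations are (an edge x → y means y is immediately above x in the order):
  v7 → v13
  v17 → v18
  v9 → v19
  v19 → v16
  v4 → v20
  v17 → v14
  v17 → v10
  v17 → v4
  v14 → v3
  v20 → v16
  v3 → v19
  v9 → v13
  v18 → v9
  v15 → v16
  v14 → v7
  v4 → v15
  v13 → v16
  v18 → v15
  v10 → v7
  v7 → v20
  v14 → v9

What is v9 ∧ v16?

v9

Common lower bounds of {v9, v16}: v14, v17, v18, v9.
The greatest among these is v9.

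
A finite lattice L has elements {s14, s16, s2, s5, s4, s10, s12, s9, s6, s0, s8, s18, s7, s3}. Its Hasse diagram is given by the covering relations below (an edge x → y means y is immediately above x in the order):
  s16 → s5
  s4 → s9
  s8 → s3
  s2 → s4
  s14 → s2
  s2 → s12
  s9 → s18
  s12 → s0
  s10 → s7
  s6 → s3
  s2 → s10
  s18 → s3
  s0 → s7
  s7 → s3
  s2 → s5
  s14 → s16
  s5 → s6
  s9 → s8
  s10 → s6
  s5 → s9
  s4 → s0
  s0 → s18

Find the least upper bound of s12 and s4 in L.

s0

Common upper bounds of {s12, s4}: s0, s18, s3, s7.
The least among these is s0.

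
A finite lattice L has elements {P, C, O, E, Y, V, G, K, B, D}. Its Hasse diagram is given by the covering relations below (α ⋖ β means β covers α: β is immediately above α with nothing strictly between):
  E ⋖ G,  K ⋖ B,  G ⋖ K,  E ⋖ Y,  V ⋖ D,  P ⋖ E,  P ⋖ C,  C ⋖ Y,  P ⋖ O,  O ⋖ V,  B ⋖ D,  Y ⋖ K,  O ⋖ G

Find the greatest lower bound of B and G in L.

Common lower bounds of {B, G}: E, G, O, P.
The greatest among these is G.

G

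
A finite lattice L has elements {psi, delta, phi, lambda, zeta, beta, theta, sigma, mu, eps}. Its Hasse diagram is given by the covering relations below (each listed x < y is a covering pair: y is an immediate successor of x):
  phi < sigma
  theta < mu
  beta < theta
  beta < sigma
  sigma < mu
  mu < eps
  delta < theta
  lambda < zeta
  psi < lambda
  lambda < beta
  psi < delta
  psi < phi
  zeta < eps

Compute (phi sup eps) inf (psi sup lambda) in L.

lambda

phi ∨ eps = eps
psi ∨ lambda = lambda
eps ∧ lambda = lambda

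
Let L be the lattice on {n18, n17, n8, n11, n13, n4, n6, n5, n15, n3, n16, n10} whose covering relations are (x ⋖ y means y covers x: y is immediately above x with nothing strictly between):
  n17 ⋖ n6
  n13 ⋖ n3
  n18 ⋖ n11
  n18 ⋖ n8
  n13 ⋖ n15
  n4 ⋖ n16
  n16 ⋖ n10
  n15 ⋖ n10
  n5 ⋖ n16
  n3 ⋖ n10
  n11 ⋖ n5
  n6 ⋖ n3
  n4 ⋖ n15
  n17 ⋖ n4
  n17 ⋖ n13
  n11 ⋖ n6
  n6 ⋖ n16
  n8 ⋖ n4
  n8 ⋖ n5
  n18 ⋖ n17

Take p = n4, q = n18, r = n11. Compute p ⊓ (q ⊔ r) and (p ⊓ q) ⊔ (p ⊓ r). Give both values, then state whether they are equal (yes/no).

n18; n18; yes

q ⊔ r = n11, so p ⊓ (q ⊔ r) = n4 ⊓ n11 = n18.
p ⊓ q = n18 and p ⊓ r = n18, so (p ⊓ q) ⊔ (p ⊓ r) = n18 ⊔ n18 = n18.
Equal: yes.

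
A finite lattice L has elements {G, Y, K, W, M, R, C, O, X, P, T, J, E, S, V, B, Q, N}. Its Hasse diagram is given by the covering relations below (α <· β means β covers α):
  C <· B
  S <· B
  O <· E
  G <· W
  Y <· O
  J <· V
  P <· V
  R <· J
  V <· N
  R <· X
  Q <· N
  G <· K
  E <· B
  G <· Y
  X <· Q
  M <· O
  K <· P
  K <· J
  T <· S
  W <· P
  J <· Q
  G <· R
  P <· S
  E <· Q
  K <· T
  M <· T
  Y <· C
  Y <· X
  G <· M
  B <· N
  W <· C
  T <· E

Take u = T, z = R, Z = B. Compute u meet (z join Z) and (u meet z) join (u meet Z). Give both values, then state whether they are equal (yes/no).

z join Z = N, so u meet (z join Z) = T meet N = T.
u meet z = G and u meet Z = T, so (u meet z) join (u meet Z) = G join T = T.
Equal: yes.

T; T; yes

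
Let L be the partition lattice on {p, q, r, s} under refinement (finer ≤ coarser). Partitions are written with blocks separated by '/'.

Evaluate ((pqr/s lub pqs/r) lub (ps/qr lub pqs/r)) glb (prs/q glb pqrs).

pqr/s ∨ pqs/r = pqrs
ps/qr ∨ pqs/r = pqrs
pqrs ∨ pqrs = pqrs
prs/q ∧ pqrs = prs/q
pqrs ∧ prs/q = prs/q

prs/q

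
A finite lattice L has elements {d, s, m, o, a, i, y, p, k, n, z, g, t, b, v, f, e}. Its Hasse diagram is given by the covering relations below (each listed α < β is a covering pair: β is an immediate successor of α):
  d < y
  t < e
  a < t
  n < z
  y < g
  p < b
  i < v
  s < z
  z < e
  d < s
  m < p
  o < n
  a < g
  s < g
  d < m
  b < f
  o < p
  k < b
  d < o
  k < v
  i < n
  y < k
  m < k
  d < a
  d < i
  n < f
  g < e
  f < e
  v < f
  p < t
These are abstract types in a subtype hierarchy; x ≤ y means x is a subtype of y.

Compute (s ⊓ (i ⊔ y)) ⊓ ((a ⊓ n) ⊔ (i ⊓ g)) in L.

i ∨ y = v
s ∧ v = d
a ∧ n = d
i ∧ g = d
d ∨ d = d
d ∧ d = d

d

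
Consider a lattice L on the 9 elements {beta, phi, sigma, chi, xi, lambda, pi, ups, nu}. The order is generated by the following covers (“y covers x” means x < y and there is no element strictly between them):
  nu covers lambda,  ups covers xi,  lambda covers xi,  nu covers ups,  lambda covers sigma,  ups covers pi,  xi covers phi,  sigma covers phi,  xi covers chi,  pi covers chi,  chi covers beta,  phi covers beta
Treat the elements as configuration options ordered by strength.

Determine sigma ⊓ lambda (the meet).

sigma

Common lower bounds of {sigma, lambda}: beta, phi, sigma.
The greatest among these is sigma.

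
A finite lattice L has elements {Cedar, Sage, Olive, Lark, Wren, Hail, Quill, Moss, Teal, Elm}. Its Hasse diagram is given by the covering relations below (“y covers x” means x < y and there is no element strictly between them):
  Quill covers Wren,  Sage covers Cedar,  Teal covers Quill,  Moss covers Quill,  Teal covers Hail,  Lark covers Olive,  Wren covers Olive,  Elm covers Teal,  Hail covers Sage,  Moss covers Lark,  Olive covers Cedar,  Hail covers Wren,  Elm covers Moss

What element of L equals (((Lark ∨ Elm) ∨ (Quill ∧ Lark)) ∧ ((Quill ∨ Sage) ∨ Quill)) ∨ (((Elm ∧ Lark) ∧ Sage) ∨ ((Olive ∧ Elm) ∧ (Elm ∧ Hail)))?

Teal

Lark ∨ Elm = Elm
Quill ∧ Lark = Olive
Elm ∨ Olive = Elm
Quill ∨ Sage = Teal
Teal ∨ Quill = Teal
Elm ∧ Teal = Teal
Elm ∧ Lark = Lark
Lark ∧ Sage = Cedar
Olive ∧ Elm = Olive
Elm ∧ Hail = Hail
Olive ∧ Hail = Olive
Cedar ∨ Olive = Olive
Teal ∨ Olive = Teal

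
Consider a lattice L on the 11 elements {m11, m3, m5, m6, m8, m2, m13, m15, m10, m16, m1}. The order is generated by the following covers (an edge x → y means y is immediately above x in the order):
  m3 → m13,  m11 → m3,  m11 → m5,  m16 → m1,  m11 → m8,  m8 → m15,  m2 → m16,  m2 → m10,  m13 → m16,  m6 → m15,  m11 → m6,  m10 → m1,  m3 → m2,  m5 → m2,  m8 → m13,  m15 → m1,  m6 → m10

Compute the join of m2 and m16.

Common upper bounds of {m2, m16}: m1, m16.
The least among these is m16.

m16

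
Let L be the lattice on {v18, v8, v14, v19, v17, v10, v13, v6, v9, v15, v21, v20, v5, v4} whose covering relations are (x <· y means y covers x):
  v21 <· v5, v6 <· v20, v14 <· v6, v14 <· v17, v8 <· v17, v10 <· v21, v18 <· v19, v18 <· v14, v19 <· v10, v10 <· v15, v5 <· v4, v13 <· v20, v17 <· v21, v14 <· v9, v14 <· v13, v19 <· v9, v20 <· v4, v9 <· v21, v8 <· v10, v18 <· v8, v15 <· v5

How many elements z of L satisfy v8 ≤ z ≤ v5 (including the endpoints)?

The interval [v8, v5] = {v10, v15, v17, v21, v5, v8}, which has 6 elements.

6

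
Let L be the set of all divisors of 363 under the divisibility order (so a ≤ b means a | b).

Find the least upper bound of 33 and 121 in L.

363

In the divisibility order, the join is the least common multiple: lcm(33, 121) = 363.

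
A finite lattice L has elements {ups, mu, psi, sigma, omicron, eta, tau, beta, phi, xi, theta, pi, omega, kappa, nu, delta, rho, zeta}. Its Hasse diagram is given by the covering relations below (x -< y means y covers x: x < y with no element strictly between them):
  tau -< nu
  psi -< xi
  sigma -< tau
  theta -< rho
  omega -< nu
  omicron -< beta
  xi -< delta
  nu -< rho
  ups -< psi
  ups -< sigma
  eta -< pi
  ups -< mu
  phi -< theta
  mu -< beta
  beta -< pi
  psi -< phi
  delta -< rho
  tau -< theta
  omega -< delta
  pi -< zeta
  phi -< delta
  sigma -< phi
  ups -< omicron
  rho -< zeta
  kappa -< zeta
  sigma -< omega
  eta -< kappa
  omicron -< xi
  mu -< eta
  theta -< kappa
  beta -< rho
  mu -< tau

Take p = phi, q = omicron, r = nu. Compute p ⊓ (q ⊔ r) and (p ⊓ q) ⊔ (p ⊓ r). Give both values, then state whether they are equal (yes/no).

phi; sigma; no

q ⊔ r = rho, so p ⊓ (q ⊔ r) = phi ⊓ rho = phi.
p ⊓ q = ups and p ⊓ r = sigma, so (p ⊓ q) ⊔ (p ⊓ r) = ups ⊔ sigma = sigma.
Equal: no.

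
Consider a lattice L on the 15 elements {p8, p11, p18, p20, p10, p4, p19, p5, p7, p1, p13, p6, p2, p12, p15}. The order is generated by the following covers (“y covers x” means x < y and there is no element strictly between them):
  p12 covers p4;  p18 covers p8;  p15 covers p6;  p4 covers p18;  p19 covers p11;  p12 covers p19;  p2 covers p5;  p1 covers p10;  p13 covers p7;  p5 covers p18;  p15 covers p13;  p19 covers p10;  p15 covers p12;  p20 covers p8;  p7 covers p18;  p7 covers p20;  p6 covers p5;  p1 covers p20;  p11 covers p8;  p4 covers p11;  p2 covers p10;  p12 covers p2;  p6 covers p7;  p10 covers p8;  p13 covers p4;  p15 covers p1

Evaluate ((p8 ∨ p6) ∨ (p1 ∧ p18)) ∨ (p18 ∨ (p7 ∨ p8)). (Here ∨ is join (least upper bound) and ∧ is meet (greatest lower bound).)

p6

p8 ∨ p6 = p6
p1 ∧ p18 = p8
p6 ∨ p8 = p6
p7 ∨ p8 = p7
p18 ∨ p7 = p7
p6 ∨ p7 = p6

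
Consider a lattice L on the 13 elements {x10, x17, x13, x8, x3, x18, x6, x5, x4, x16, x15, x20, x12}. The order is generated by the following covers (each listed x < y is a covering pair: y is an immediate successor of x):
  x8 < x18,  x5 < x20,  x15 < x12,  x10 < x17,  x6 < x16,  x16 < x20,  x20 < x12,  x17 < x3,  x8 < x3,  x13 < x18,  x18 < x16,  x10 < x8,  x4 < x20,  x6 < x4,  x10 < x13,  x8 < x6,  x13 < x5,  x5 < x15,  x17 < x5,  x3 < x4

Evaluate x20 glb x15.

x20 ∧ x15 = x5

x5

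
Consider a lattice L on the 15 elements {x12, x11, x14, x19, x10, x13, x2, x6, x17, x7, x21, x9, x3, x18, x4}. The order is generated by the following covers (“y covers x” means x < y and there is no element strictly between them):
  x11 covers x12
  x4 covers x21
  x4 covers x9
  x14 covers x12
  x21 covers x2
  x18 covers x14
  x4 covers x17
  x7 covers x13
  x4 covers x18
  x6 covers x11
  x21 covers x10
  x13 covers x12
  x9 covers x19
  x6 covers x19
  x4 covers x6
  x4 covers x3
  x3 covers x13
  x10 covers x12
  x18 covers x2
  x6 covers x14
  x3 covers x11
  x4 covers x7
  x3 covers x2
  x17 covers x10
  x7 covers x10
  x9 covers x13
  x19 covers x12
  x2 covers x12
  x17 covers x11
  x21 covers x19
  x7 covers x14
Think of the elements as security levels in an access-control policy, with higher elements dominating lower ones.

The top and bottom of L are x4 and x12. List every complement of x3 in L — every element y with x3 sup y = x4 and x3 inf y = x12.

Need y with x3 ∨ y = x4 and x3 ∧ y = x12.
Checking each element gives: x10, x14, x19.

x10, x14, x19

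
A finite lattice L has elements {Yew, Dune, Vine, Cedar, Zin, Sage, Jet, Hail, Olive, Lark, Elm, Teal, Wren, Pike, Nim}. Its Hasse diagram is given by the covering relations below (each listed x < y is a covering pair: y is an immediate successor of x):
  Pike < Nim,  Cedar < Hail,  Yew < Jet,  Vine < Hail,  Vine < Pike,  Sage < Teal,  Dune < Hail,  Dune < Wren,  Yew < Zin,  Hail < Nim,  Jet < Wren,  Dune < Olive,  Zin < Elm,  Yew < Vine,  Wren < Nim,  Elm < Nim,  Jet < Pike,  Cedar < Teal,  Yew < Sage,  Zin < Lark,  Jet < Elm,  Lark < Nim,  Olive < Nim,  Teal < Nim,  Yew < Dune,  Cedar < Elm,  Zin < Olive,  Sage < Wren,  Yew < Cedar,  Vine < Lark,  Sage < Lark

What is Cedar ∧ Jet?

Yew

Common lower bounds of {Cedar, Jet}: Yew.
The greatest among these is Yew.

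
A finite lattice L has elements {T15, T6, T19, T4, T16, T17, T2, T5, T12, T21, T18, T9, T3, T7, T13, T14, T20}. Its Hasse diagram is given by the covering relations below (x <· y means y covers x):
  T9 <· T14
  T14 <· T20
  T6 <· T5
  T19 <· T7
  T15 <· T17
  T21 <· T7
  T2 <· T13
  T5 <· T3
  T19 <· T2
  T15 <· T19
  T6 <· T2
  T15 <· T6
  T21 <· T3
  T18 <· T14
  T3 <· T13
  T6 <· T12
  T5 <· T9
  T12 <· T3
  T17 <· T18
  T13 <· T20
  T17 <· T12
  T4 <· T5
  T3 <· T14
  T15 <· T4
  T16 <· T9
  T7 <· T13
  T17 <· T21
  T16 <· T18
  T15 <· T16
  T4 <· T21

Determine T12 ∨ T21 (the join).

T3

Common upper bounds of {T12, T21}: T13, T14, T20, T3.
The least among these is T3.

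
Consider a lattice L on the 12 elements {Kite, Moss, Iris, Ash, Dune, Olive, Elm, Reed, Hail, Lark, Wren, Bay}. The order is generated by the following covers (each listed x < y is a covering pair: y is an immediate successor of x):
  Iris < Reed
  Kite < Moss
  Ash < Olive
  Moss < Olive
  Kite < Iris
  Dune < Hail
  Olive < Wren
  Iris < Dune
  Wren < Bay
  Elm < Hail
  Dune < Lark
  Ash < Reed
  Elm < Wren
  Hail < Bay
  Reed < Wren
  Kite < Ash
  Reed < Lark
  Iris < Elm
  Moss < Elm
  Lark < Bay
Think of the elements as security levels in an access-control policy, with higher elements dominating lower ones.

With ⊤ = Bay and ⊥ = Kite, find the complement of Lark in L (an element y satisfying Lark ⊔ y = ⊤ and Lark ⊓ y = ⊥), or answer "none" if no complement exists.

Moss

Need y with Lark ∨ y = Bay and Lark ∧ y = Kite.
Checking each element gives: Moss.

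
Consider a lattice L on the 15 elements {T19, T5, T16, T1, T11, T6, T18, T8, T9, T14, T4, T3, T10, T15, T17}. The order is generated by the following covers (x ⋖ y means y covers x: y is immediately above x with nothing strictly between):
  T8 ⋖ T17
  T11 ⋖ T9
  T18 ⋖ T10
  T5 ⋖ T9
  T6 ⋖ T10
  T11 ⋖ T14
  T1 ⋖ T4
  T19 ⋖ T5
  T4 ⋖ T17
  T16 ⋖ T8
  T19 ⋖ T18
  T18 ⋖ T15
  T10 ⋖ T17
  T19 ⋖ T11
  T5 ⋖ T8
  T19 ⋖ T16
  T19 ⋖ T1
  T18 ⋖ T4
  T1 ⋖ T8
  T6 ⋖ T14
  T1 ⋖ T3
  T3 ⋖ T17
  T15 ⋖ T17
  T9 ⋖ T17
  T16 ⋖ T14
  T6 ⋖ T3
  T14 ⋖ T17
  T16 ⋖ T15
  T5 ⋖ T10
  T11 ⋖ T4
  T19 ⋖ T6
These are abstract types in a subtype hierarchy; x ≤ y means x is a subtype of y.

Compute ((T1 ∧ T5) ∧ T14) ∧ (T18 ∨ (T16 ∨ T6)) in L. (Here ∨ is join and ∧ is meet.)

T19

T1 ∧ T5 = T19
T19 ∧ T14 = T19
T16 ∨ T6 = T14
T18 ∨ T14 = T17
T19 ∧ T17 = T19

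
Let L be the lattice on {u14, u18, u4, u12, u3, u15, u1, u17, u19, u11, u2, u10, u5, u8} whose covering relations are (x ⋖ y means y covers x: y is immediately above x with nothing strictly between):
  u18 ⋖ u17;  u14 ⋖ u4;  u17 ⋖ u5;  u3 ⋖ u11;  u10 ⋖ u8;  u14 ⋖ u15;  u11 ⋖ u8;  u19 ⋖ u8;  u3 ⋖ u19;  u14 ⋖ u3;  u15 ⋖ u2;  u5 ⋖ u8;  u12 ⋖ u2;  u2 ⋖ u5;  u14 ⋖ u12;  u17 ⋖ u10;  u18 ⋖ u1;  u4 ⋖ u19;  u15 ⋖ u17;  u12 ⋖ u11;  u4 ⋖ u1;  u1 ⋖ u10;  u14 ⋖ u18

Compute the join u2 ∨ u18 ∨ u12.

Common upper bounds of {u2, u18, u12}: u5, u8.
The least among these is u5.

u5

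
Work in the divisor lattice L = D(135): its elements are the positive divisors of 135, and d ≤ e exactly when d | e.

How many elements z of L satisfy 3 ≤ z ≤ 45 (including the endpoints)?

4

The interval [3, 45] = {15, 3, 45, 9}, which has 4 elements.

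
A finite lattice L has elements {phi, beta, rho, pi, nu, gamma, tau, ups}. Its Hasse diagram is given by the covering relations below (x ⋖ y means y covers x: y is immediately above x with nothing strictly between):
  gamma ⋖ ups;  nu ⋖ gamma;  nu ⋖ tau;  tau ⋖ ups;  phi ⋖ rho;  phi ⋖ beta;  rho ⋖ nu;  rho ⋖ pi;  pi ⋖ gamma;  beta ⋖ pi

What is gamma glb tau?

Common lower bounds of {gamma, tau}: nu, phi, rho.
The greatest among these is nu.

nu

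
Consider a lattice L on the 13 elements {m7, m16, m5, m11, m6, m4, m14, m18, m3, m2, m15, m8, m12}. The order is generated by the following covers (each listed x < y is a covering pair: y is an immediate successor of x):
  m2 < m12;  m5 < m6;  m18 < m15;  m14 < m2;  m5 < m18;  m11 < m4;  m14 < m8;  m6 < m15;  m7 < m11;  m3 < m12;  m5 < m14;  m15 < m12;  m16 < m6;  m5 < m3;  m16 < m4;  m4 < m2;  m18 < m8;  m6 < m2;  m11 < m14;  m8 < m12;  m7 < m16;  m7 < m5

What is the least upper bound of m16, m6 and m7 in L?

Common upper bounds of {m16, m6, m7}: m12, m15, m2, m6.
The least among these is m6.

m6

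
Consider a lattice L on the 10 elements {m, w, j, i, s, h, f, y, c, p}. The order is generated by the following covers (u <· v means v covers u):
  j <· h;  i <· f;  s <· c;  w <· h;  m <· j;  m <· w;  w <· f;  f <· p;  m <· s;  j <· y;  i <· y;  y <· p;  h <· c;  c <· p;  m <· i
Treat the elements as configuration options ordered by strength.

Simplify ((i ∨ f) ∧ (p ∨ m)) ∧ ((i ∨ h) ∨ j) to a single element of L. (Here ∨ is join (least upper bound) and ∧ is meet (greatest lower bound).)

i ∨ f = f
p ∨ m = p
f ∧ p = f
i ∨ h = p
p ∨ j = p
f ∧ p = f

f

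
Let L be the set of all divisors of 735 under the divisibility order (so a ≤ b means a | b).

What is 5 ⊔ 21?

In the divisibility order, the join is the least common multiple: lcm(5, 21) = 105.

105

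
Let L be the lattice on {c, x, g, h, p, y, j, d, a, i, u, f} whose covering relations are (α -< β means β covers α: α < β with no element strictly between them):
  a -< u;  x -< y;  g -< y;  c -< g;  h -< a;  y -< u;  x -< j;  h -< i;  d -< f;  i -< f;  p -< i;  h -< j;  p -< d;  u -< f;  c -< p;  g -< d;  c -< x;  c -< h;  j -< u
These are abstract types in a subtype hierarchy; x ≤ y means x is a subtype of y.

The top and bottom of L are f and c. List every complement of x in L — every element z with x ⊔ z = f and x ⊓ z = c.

d, i, p

Need z with x ∨ z = f and x ∧ z = c.
Checking each element gives: d, i, p.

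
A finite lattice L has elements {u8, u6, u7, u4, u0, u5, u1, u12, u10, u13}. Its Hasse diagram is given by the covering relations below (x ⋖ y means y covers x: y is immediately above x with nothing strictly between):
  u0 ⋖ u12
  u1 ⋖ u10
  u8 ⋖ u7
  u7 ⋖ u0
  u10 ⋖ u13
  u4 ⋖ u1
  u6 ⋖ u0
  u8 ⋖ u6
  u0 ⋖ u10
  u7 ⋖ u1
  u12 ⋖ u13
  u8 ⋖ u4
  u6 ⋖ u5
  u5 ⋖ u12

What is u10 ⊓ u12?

Common lower bounds of {u10, u12}: u0, u6, u7, u8.
The greatest among these is u0.

u0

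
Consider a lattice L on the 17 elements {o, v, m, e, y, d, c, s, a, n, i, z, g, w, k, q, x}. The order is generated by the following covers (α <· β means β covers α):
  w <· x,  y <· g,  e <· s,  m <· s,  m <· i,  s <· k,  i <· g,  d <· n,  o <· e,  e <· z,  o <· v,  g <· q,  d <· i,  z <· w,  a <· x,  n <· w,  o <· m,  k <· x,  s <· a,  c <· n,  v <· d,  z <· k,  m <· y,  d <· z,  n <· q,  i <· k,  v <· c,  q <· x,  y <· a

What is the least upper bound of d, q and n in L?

q

Common upper bounds of {d, q, n}: q, x.
The least among these is q.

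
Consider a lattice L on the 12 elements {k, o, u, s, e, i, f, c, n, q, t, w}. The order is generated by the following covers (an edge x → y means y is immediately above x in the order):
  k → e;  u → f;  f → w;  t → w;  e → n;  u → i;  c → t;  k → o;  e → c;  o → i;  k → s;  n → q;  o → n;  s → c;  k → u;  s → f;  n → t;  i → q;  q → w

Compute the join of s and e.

Common upper bounds of {s, e}: c, t, w.
The least among these is c.

c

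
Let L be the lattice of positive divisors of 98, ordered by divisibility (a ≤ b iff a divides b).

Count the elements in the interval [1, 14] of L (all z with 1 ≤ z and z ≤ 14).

The interval [1, 14] = {1, 14, 2, 7}, which has 4 elements.

4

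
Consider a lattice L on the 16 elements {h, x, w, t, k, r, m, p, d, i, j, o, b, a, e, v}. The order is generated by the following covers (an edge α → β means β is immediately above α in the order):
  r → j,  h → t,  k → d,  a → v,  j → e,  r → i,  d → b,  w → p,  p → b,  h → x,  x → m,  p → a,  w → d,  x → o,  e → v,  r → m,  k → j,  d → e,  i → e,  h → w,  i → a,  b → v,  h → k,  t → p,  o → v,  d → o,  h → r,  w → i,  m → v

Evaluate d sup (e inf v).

e ∧ v = e
d ∨ e = e

e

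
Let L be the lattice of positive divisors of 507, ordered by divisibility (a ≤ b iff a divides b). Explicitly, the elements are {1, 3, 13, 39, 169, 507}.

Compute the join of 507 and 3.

507

Common upper bounds of {507, 3}: 507.
The least among these is 507.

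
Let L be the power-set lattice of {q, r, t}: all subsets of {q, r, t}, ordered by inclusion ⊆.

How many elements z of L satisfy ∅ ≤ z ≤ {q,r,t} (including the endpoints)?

The interval [∅, {q,r,t}] = {{q,r,t}, {q,r}, {q,t}, {q}, {r,t}, {r}, {t}, ∅}, which has 8 elements.

8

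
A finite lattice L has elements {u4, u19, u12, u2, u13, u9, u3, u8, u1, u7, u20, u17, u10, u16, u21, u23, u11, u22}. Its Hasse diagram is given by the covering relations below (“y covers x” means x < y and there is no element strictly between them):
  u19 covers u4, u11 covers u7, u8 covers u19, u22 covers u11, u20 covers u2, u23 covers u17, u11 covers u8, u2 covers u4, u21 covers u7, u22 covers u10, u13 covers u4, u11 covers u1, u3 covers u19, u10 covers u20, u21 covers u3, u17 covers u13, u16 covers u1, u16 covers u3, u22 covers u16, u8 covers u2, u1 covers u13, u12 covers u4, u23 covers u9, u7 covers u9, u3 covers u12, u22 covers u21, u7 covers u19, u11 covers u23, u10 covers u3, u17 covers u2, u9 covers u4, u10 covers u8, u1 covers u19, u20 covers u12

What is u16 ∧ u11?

u1

Common lower bounds of {u16, u11}: u1, u13, u19, u4.
The greatest among these is u1.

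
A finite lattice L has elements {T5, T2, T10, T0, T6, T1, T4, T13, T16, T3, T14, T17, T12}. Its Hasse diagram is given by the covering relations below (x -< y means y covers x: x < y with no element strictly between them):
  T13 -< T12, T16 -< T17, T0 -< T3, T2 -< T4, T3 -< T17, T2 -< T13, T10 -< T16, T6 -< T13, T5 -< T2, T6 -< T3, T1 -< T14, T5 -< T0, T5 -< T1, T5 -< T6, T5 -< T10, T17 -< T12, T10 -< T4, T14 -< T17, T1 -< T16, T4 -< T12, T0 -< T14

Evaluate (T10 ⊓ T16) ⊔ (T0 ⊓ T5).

T10 ∧ T16 = T10
T0 ∧ T5 = T5
T10 ∨ T5 = T10

T10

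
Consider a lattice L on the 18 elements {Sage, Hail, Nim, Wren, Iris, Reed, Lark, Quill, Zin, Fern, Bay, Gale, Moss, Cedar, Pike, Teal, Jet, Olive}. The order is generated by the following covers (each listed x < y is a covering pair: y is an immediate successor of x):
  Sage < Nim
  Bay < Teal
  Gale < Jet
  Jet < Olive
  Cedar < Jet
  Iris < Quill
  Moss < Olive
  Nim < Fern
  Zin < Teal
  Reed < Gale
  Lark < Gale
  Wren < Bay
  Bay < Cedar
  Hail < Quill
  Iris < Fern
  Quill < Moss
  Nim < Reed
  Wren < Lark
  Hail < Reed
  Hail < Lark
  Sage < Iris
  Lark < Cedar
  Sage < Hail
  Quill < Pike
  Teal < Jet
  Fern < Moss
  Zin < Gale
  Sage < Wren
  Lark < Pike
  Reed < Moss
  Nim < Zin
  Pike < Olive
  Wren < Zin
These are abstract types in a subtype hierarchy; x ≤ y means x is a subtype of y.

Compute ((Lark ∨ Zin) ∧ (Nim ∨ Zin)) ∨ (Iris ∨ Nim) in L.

Lark ∨ Zin = Gale
Nim ∨ Zin = Zin
Gale ∧ Zin = Zin
Iris ∨ Nim = Fern
Zin ∨ Fern = Olive

Olive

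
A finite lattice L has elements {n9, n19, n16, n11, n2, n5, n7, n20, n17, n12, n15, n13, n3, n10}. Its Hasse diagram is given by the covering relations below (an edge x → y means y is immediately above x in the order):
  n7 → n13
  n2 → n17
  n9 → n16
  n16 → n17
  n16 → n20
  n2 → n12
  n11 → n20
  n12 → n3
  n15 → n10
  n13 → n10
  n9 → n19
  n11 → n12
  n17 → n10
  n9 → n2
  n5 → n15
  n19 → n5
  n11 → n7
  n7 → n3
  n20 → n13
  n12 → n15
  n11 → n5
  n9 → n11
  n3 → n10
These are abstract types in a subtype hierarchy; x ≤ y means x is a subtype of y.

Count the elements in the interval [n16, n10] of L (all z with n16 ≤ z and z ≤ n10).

5

The interval [n16, n10] = {n10, n13, n16, n17, n20}, which has 5 elements.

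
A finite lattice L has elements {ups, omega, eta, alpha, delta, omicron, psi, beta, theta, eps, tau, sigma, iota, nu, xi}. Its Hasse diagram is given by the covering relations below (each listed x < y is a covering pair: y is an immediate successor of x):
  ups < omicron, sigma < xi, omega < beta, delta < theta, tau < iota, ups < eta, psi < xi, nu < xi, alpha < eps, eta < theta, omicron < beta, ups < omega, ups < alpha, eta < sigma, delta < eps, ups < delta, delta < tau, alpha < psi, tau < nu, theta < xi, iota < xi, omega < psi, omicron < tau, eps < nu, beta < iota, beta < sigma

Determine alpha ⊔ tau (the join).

Common upper bounds of {alpha, tau}: nu, xi.
The least among these is nu.

nu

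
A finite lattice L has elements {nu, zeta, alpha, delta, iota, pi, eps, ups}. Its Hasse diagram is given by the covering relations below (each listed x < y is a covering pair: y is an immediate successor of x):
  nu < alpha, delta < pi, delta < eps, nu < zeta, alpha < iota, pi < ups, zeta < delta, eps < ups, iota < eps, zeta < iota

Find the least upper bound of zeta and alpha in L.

Common upper bounds of {zeta, alpha}: eps, iota, ups.
The least among these is iota.

iota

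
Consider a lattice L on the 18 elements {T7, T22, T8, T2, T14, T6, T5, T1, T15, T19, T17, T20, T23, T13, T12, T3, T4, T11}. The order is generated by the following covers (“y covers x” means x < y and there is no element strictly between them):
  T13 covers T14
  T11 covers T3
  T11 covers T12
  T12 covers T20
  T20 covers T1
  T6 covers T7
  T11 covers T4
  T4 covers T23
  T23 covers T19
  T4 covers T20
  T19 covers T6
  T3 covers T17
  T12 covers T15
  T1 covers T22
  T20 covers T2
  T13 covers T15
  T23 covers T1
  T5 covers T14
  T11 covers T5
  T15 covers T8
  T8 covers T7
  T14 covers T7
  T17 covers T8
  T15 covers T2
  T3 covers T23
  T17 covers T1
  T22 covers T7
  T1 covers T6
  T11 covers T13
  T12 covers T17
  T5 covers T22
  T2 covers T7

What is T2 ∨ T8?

Common upper bounds of {T2, T8}: T11, T12, T13, T15.
The least among these is T15.

T15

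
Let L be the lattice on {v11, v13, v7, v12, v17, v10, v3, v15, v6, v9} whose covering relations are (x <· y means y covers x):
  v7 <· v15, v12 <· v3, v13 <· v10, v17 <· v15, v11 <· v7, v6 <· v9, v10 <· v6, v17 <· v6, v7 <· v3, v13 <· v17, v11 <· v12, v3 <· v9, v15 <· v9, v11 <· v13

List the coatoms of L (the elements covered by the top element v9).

v15, v3, v6

The coatoms are exactly the elements covered by v9: v15, v3, v6.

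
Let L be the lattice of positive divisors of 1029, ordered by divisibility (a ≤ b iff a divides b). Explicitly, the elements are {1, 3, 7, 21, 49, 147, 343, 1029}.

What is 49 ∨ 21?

147

Common upper bounds of {49, 21}: 1029, 147.
The least among these is 147.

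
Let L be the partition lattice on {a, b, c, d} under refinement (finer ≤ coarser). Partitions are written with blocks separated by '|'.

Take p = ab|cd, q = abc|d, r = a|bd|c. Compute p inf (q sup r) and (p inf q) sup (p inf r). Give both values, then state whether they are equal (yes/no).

ab|cd; ab|c|d; no

q sup r = abcd, so p inf (q sup r) = ab|cd inf abcd = ab|cd.
p inf q = ab|c|d and p inf r = a|b|c|d, so (p inf q) sup (p inf r) = ab|c|d sup a|b|c|d = ab|c|d.
Equal: no.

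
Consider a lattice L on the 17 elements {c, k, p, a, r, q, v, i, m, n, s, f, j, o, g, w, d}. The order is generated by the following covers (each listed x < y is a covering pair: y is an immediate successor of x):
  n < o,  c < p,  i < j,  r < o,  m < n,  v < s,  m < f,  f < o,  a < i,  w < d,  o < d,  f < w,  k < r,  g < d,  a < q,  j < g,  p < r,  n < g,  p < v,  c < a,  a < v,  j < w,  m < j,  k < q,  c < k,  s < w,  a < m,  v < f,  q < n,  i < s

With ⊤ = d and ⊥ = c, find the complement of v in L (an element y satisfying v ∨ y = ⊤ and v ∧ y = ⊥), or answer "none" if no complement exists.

none

For every candidate y, either v ∨ y ≠ d or v ∧ y ≠ c; no complement exists.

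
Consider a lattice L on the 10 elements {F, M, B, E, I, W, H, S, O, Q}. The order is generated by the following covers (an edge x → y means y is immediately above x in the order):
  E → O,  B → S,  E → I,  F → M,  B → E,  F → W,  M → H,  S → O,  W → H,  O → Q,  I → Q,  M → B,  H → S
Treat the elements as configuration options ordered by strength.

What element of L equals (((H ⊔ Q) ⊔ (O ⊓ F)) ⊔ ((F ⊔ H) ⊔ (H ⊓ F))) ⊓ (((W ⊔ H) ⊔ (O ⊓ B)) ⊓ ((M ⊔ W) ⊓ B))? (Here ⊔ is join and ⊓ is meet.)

M

H ∨ Q = Q
O ∧ F = F
Q ∨ F = Q
F ∨ H = H
H ∧ F = F
H ∨ F = H
Q ∨ H = Q
W ∨ H = H
O ∧ B = B
H ∨ B = S
M ∨ W = H
H ∧ B = M
S ∧ M = M
Q ∧ M = M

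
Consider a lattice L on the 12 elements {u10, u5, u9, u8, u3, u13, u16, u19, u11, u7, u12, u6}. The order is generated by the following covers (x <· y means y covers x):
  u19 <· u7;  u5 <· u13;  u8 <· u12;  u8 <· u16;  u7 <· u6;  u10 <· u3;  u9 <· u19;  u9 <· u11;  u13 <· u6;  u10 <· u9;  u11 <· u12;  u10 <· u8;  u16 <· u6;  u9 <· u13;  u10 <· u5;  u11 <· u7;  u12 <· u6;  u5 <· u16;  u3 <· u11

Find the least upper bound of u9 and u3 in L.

u11

Common upper bounds of {u9, u3}: u11, u12, u6, u7.
The least among these is u11.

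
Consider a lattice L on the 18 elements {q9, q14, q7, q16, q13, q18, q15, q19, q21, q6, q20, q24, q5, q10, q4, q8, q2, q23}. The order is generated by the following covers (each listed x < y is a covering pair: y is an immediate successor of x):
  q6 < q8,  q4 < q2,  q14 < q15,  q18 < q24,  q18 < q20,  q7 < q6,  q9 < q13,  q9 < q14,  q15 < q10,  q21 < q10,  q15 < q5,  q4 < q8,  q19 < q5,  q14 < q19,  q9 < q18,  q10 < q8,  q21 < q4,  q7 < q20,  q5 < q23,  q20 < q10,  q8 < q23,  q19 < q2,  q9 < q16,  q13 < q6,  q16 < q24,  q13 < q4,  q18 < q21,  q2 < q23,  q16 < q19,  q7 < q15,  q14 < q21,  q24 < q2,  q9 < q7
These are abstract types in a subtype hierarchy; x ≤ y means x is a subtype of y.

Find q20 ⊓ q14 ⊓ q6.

Common lower bounds of {q20, q14, q6}: q9.
The greatest among these is q9.

q9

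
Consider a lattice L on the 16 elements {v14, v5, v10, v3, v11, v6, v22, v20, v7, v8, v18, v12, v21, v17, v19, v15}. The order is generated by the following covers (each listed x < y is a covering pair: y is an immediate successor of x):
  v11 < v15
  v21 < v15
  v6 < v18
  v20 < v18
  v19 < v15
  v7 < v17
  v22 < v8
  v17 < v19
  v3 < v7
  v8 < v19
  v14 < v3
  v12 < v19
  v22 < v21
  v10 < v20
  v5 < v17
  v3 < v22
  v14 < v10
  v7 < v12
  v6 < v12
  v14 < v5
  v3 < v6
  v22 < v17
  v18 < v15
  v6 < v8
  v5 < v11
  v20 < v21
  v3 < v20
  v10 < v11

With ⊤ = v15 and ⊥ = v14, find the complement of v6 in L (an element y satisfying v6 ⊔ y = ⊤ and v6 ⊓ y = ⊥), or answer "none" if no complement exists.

Need y with v6 ∨ y = v15 and v6 ∧ y = v14.
Checking each element gives: v11.

v11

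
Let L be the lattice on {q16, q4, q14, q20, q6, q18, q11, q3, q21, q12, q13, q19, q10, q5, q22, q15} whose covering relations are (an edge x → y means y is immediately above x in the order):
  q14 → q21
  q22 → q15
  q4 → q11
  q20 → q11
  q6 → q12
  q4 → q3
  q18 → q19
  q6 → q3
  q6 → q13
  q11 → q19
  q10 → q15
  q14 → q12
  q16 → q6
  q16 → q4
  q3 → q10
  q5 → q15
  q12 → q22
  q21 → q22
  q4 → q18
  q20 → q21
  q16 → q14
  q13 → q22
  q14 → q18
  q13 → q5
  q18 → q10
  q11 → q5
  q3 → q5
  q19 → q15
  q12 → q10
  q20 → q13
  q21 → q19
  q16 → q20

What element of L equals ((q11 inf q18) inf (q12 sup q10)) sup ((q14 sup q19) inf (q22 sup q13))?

q19

q11 ∧ q18 = q4
q12 ∨ q10 = q10
q4 ∧ q10 = q4
q14 ∨ q19 = q19
q22 ∨ q13 = q22
q19 ∧ q22 = q21
q4 ∨ q21 = q19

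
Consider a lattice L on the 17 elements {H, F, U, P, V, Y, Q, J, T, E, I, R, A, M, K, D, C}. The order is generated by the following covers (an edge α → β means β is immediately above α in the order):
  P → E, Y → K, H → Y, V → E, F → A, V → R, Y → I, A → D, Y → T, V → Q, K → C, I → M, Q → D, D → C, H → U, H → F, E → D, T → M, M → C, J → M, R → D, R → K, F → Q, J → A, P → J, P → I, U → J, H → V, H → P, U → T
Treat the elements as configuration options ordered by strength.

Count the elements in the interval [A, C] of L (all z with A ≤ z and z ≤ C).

The interval [A, C] = {A, C, D}, which has 3 elements.

3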